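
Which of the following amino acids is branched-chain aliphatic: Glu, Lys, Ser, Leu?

V, L, and I make up the branched-chain aliphatic group.
Of the listed options, only Leu belongs to this group.

Leu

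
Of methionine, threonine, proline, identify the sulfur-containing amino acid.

methionine

Cysteine (C, thiol) and methionine (M, thioether) are the two sulfur-containing amino acids.
Of the listed options, only methionine belongs to this group.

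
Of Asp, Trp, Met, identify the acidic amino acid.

Asp

The acidic residues are Asp (D) and Glu (E), whose side chains end in a carboxylate group.
Of the listed options, only Asp belongs to this group.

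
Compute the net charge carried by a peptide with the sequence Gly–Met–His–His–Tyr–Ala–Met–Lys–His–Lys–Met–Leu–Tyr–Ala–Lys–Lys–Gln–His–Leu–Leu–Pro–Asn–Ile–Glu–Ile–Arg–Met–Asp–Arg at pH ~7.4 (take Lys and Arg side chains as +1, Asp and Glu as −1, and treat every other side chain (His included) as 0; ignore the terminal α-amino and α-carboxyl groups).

+4

Positive (K, R): Lys8, Lys10, Lys15, Lys16, Arg26, Arg29 → +6.
Negative (D, E): Glu24, Asp28 → −2.
Net charge = (+6) + (−2) = +4.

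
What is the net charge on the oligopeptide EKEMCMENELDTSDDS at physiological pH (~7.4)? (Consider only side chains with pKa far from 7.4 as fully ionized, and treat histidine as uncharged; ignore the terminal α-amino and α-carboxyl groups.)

-6

At pH ~7.4 the Lys and Arg side chains are protonated (+1), the Asp and Glu side chains are deprotonated (−1), and with His taken as neutral all other side chains carry no charge.
Positive (K, R): K2 → +1.
Negative (D, E): E1, E3, E7, E9, D11, D14, D15 → −7.
Net charge = (+1) + (−7) = −6.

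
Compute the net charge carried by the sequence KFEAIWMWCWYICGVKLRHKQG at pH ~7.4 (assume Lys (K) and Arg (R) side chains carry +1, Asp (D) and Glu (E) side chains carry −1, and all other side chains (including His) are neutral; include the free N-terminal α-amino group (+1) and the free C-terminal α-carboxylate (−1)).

+3

Positive (K, R): K1, K16, R18, K20 → +4.
Negative (D, E): E3 → −1.
The N-terminus (+1) and C-terminus (−1) cancel.
Net charge = (+4) + (−1) = +3.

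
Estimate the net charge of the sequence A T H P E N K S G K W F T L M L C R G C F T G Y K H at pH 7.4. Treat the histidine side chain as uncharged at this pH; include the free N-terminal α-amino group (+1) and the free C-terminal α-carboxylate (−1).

+3

Near pH 7.4, K and R contribute +1 each, D and E contribute −1 each, and every other side chain (His included, as stated) is uncharged.
Positive (K, R): K7, K10, R18, K25 → +4.
Negative (D, E): E5 → −1.
The N-terminus (+1) and C-terminus (−1) cancel.
Net charge = (+4) + (−1) = +3.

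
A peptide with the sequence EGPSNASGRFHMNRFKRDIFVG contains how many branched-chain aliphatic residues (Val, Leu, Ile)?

Matching residues: I19, V21.

2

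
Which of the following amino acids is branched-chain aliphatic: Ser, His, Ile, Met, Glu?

Valine (V), leucine (L), and isoleucine (I) are the branched-chain amino acids.
Of the listed options, only Ile belongs to this group.

Ile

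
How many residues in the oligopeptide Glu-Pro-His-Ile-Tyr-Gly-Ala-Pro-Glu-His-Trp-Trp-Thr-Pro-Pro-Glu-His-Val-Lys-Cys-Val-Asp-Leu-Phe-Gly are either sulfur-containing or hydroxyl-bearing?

3

Sulfur-containing: C, M. Hydroxyl-bearing: S, T, Y.
Sulfur-containing residues here: Cys20 (1).
Hydroxyl-bearing residues here: Tyr5, Thr13 (2).
The two groups share no amino acid, so total = 1 + 2 = 3.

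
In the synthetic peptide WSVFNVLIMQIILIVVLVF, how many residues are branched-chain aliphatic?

Valine (V), leucine (L), and isoleucine (I) are the branched-chain amino acids.
Matching residues: V3, V6, L7, I8, I11, I12, L13, I14, V15, V16, L17, V18.

12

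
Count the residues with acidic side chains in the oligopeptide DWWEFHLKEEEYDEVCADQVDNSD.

10

The acidic residues are Asp (D) and Glu (E), whose side chains end in a carboxylate group.
Matching residues: D1, E4, E9, E10, E11, D13, E14, D18, D21, D24.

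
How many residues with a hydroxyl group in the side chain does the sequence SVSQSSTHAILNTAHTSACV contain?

The –OH-bearing residues are Ser, Thr (aliphatic alcohols), and Tyr (phenol).
Matching residues: S1, S3, S5, S6, T7, T13, T16, S17.

8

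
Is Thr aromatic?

No

F, W, and Y each carry an aromatic ring on the side chain.
Threonine is not in this group.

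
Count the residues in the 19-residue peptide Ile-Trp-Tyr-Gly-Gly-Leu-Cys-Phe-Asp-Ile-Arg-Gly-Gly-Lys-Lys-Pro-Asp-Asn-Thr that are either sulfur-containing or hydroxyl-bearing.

Sulfur-containing: C, M. Hydroxyl-bearing: S, T, Y.
Sulfur-containing residues here: Cys7 (1).
Hydroxyl-bearing residues here: Tyr3, Thr19 (2).
The two groups share no amino acid, so total = 1 + 2 = 3.

3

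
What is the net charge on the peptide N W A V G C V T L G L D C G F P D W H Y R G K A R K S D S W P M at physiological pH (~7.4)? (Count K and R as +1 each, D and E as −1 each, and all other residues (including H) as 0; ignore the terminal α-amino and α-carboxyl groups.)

+1

Positive (K, R): R21, K23, R25, K26 → +4.
Negative (D, E): D12, D17, D28 → −3.
Net charge = (+4) + (−3) = +1.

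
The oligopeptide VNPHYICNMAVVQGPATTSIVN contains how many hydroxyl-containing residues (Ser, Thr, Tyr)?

4

Matching residues: Y5, T17, T18, S19.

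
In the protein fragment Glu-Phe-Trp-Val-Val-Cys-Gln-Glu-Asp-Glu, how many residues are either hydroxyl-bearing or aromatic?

2

Hydroxyl-bearing: S, T, Y. Aromatic: F, W, Y.
Hydroxyl-bearing residues here: none (0).
Aromatic residues here: Phe2, Trp3 (2).
(Y belongs to both groups, but none appear in this sequence.) Total = 0 + 2 = 2.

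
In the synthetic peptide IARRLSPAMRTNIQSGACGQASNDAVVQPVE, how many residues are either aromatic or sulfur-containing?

Aromatic: F, W, Y. Sulfur-containing: C, M.
Aromatic residues here: none (0).
Sulfur-containing residues here: M9, C18 (2).
The two groups share no amino acid, so total = 0 + 2 = 2.

2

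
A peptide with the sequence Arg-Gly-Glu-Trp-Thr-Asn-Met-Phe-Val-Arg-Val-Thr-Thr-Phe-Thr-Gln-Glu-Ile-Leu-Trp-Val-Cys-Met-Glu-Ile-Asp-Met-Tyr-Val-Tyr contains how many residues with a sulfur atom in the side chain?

4

Only Cys (C) and Met (M) have a sulfur atom in the side chain.
Matching residues: Met7, Cys22, Met23, Met27.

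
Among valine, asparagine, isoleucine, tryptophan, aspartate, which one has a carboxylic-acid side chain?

aspartate

Only D (aspartate) and E (glutamate) carry a side-chain carboxylic acid.
Of the listed options, only aspartate belongs to this group.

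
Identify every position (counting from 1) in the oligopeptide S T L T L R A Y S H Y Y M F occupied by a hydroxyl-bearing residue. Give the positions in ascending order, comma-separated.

Matching residues: S1, T2, T4, Y8, S9, Y11, Y12.

1, 2, 4, 8, 9, 11, 12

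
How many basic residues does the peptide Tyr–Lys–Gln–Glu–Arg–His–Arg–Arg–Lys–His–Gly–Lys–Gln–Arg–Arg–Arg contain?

The basic amino acids are Lys (K), Arg (R), and His (H).
Matching residues: Lys2, Arg5, His6, Arg7, Arg8, Lys9, His10, Lys12, Arg14, Arg15, Arg16.

11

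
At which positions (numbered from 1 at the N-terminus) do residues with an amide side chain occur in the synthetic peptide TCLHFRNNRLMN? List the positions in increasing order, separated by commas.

7, 8, 12

Only N (asparagine) and Q (glutamine) carry a side-chain carboxamide.
Matching residues: N7, N8, N12.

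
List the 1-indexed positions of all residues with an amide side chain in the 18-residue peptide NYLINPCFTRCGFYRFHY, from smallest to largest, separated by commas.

1, 5

Only N (asparagine) and Q (glutamine) carry a side-chain carboxamide.
Matching residues: N1, N5.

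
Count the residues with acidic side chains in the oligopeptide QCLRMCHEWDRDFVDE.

5

Aspartate (D) and glutamate (E) have carboxylic-acid side chains and are the acidic amino acids.
Matching residues: E8, D10, D12, D15, E16.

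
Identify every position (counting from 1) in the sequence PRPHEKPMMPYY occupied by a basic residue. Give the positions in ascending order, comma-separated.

2, 4, 6

K, R, and H are the three residues with basic side chains (ε-amine, guanidinium, and imidazole respectively).
Matching residues: R2, H4, K6.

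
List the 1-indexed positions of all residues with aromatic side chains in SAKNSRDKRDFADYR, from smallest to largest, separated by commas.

Phenylalanine (F), tryptophan (W), and tyrosine (Y) have aromatic ring side chains.
Matching residues: F11, Y14.

11, 14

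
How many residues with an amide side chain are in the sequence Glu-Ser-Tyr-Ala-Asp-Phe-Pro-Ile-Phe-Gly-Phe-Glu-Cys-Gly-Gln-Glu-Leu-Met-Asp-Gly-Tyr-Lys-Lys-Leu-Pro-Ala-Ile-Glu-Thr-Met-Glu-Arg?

1

The amide-side-chain residues are Asn (N) and Gln (Q).
Matching residues: Gln15.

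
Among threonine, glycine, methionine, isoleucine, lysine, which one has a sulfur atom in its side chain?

methionine

The sulfur-bearing residues are cysteine (–SH) and methionine (–S–CH₃).
Of the listed options, only methionine belongs to this group.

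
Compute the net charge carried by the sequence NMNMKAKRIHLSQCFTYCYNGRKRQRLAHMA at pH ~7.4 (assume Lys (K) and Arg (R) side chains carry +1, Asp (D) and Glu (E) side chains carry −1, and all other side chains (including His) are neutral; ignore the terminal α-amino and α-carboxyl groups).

+7

Positive (K, R): K5, K7, R8, R22, K23, R24, R26 → +7.
Negative (D, E): none → −0.
Net charge = (+7) + (−0) = +7.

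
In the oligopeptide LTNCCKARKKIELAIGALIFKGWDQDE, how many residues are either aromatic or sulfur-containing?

Aromatic: F, W, Y. Sulfur-containing: C, M.
Aromatic residues here: F20, W23 (2).
Sulfur-containing residues here: C4, C5 (2).
The two groups share no amino acid, so total = 2 + 2 = 4.

4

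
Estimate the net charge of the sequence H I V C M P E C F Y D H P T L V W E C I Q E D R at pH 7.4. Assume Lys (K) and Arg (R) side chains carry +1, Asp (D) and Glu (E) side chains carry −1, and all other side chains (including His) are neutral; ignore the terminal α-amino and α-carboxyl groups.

Positive (K, R): R24 → +1.
Negative (D, E): E7, D11, E18, E22, D23 → −5.
Net charge = (+1) + (−5) = −4.

-4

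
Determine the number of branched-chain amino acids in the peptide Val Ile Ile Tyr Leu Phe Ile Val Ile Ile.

8

The BCAAs are Val, Leu, and Ile — aliphatic side chains with a branch point.
Matching residues: Val1, Ile2, Ile3, Leu5, Ile7, Val8, Ile9, Ile10.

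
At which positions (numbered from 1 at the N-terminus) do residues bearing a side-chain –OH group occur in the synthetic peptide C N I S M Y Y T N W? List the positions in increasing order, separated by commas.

4, 6, 7, 8

The –OH-bearing residues are Ser, Thr (aliphatic alcohols), and Tyr (phenol).
Matching residues: S4, Y6, Y7, T8.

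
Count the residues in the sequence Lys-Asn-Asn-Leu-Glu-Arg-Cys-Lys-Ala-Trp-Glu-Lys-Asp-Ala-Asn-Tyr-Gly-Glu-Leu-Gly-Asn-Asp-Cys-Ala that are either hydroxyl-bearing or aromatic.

Hydroxyl-bearing: S, T, Y. Aromatic: F, W, Y.
Hydroxyl-bearing residues here: Tyr16 (1).
Aromatic residues here: Trp10, Tyr16 (2).
Y is in both groups, so the 1 Y residue must not be double-counted.
Total = 1 + 2 − 1 = 2.

2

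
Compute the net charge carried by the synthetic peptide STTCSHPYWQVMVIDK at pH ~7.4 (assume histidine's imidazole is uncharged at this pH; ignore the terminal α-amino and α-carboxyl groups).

0

Near pH 7.4, K and R contribute +1 each, D and E contribute −1 each, and every other side chain (His included, as stated) is uncharged.
Positive (K, R): K16 → +1.
Negative (D, E): D15 → −1.
Net charge = (+1) + (−1) = 0.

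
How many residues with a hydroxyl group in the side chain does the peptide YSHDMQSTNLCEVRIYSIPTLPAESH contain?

8

The –OH-bearing residues are Ser, Thr (aliphatic alcohols), and Tyr (phenol).
Matching residues: Y1, S2, S7, T8, Y16, S17, T20, S25.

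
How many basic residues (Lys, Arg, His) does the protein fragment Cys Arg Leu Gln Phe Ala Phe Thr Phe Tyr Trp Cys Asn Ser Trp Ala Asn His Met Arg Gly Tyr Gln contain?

Matching residues: Arg2, His18, Arg20.

3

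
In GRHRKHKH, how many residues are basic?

7

K, R, and H are the three residues with basic side chains (ε-amine, guanidinium, and imidazole respectively).
Matching residues: R2, H3, R4, K5, H6, K7, H8.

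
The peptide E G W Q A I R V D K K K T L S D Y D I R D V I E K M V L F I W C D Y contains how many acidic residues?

Aspartate (D) and glutamate (E) have carboxylic-acid side chains and are the acidic amino acids.
Matching residues: E1, D9, D16, D18, D21, E24, D33.

7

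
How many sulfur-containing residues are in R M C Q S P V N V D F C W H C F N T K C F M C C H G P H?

8

Cysteine (C, thiol) and methionine (M, thioether) are the two sulfur-containing amino acids.
Matching residues: M2, C3, C12, C15, C20, M22, C23, C24.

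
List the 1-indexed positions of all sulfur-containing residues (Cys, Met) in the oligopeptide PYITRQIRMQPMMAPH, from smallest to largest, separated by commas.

9, 12, 13

Matching residues: M9, M12, M13.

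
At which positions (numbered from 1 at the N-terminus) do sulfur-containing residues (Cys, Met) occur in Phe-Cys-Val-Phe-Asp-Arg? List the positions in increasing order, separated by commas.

2

Matching residues: Cys2.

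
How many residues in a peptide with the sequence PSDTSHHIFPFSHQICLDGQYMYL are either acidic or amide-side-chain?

4

Acidic: D, E. Amide-side-chain: N, Q.
Acidic residues here: D3, D18 (2).
Amide-side-chain residues here: Q14, Q20 (2).
The two groups share no amino acid, so total = 2 + 2 = 4.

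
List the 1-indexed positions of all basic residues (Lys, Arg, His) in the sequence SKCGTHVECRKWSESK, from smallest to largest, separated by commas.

2, 6, 10, 11, 16

Matching residues: K2, H6, R10, K11, K16.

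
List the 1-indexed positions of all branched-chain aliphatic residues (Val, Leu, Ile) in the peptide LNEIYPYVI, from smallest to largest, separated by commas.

1, 4, 8, 9

Matching residues: L1, I4, V8, I9.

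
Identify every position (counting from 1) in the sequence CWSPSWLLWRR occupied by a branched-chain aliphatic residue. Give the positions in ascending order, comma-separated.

Valine (V), leucine (L), and isoleucine (I) are the branched-chain amino acids.
Matching residues: L7, L8.

7, 8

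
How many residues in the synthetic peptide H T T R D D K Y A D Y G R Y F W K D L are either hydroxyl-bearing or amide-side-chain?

Hydroxyl-bearing: S, T, Y. Amide-side-chain: N, Q.
Hydroxyl-bearing residues here: T2, T3, Y8, Y11, Y14 (5).
Amide-side-chain residues here: none (0).
The two groups share no amino acid, so total = 5 + 0 = 5.

5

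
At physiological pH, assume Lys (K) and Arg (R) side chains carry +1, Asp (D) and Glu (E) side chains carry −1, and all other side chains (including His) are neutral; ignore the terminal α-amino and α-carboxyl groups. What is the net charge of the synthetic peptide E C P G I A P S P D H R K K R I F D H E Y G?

0

Positive (K, R): R12, K13, K14, R15 → +4.
Negative (D, E): E1, D10, D18, E20 → −4.
Net charge = (+4) + (−4) = 0.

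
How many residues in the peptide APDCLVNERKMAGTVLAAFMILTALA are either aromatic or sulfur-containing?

Aromatic: F, W, Y. Sulfur-containing: C, M.
Aromatic residues here: F19 (1).
Sulfur-containing residues here: C4, M11, M20 (3).
The two groups share no amino acid, so total = 1 + 3 = 4.

4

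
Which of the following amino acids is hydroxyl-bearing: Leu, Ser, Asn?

Ser

The –OH-bearing residues are Ser, Thr (aliphatic alcohols), and Tyr (phenol).
Of the listed options, only Ser belongs to this group.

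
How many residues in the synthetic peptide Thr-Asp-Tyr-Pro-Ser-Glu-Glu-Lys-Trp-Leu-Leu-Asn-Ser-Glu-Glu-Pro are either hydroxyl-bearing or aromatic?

Hydroxyl-bearing: S, T, Y. Aromatic: F, W, Y.
Hydroxyl-bearing residues here: Thr1, Tyr3, Ser5, Ser13 (4).
Aromatic residues here: Tyr3, Trp9 (2).
Y is in both groups, so the 1 Y residue must not be double-counted.
Total = 4 + 2 − 1 = 5.

5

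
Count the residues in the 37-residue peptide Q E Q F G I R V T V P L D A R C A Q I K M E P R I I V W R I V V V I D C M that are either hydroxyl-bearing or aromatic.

Hydroxyl-bearing: S, T, Y. Aromatic: F, W, Y.
Hydroxyl-bearing residues here: T9 (1).
Aromatic residues here: F4, W28 (2).
(Y belongs to both groups, but none appear in this sequence.) Total = 1 + 2 = 3.

3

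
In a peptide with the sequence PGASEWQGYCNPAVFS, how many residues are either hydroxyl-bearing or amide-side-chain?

5

Hydroxyl-bearing: S, T, Y. Amide-side-chain: N, Q.
Hydroxyl-bearing residues here: S4, Y9, S16 (3).
Amide-side-chain residues here: Q7, N11 (2).
The two groups share no amino acid, so total = 3 + 2 = 5.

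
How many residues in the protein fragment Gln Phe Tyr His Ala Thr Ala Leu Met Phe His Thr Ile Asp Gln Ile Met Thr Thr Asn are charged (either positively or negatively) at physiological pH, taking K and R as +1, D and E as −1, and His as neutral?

1

Charged side chains at pH ~7.4: K, R (positive); D, E (negative).
Matching residues: Asp14.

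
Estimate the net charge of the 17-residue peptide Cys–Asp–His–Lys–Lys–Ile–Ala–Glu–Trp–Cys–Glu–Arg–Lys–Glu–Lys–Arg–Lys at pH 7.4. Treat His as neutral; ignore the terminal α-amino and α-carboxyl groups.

Near pH 7.4, K and R contribute +1 each, D and E contribute −1 each, and every other side chain (His included, as stated) is uncharged.
Positive (K, R): Lys4, Lys5, Arg12, Lys13, Lys15, Arg16, Lys17 → +7.
Negative (D, E): Asp2, Glu8, Glu11, Glu14 → −4.
Net charge = (+7) + (−4) = +3.

+3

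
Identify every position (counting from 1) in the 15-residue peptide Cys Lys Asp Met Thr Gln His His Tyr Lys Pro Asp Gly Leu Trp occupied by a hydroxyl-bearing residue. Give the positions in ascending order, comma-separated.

5, 9

S, T, and Y are the three residues with a side-chain hydroxyl.
Matching residues: Thr5, Tyr9.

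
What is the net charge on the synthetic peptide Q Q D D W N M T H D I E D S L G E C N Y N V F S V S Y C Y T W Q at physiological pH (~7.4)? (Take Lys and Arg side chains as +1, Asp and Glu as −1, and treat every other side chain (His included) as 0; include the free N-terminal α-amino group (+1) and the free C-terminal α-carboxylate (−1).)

Positive (K, R): none → +0.
Negative (D, E): D3, D4, D10, E12, D13, E17 → −6.
The N-terminus (+1) and C-terminus (−1) cancel.
Net charge = (+0) + (−6) = −6.

-6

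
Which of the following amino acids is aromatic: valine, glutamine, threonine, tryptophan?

tryptophan

Phenylalanine (F), tryptophan (W), and tyrosine (Y) have aromatic ring side chains.
Of the listed options, only tryptophan belongs to this group.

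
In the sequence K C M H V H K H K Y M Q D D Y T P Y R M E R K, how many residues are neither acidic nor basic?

11

Acidic: D, E. Basic: K, R, H. All other residues are neither.
Matching residues: C2, M3, V5, Y10, M11, Q12, Y15, T16, P17, Y18, M20.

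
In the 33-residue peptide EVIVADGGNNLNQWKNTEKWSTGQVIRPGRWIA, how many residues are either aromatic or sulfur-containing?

3

Aromatic: F, W, Y. Sulfur-containing: C, M.
Aromatic residues here: W14, W20, W31 (3).
Sulfur-containing residues here: none (0).
The two groups share no amino acid, so total = 3 + 0 = 3.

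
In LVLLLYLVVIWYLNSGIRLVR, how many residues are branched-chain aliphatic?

V, L, and I make up the branched-chain aliphatic group.
Matching residues: L1, V2, L3, L4, L5, L7, V8, V9, I10, L13, I17, L19, V20.

13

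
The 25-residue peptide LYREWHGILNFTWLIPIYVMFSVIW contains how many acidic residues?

Only D (aspartate) and E (glutamate) carry a side-chain carboxylic acid.
Matching residues: E4.

1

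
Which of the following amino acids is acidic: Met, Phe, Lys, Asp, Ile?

The acidic residues are Asp (D) and Glu (E), whose side chains end in a carboxylate group.
Of the listed options, only Asp belongs to this group.

Asp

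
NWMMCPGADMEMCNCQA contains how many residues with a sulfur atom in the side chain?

Only Cys (C) and Met (M) have a sulfur atom in the side chain.
Matching residues: M3, M4, C5, M10, M12, C13, C15.

7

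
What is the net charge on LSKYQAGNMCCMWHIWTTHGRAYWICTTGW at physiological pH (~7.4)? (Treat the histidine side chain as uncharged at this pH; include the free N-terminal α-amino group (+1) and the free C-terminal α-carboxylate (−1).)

At pH ~7.4 the Lys and Arg side chains are protonated (+1), the Asp and Glu side chains are deprotonated (−1), and with His taken as neutral all other side chains carry no charge.
Positive (K, R): K3, R21 → +2.
Negative (D, E): none → −0.
The N-terminus (+1) and C-terminus (−1) cancel.
Net charge = (+2) + (−0) = +2.

+2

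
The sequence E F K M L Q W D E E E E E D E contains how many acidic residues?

The acidic residues are Asp (D) and Glu (E), whose side chains end in a carboxylate group.
Matching residues: E1, D8, E9, E10, E11, E12, E13, D14, E15.

9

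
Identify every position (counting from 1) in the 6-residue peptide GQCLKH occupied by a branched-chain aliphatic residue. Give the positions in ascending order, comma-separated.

Valine (V), leucine (L), and isoleucine (I) are the branched-chain amino acids.
Matching residues: L4.

4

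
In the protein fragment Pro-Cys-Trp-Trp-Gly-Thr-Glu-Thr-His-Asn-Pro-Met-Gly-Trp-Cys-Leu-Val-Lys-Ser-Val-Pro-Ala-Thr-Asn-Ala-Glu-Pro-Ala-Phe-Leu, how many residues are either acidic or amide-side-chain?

Acidic: D, E. Amide-side-chain: N, Q.
Acidic residues here: Glu7, Glu26 (2).
Amide-side-chain residues here: Asn10, Asn24 (2).
The two groups share no amino acid, so total = 2 + 2 = 4.

4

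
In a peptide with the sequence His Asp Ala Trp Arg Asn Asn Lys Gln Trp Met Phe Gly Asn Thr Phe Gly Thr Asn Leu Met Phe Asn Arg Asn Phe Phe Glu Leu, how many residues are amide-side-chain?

Asparagine (N) and glutamine (Q) have uncharged amide side chains.
Matching residues: Asn6, Asn7, Gln9, Asn14, Asn19, Asn23, Asn25.

7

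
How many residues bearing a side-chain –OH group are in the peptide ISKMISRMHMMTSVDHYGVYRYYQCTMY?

10

Serine (S), threonine (T), and tyrosine (Y) each carry a hydroxyl group on the side chain.
Matching residues: S2, S6, T12, S13, Y17, Y20, Y22, Y23, T26, Y28.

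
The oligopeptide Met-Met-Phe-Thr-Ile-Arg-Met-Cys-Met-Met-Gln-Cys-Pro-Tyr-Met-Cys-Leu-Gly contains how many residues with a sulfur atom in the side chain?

Cysteine (C, thiol) and methionine (M, thioether) are the two sulfur-containing amino acids.
Matching residues: Met1, Met2, Met7, Cys8, Met9, Met10, Cys12, Met15, Cys16.

9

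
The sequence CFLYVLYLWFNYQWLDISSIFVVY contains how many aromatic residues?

9

F, W, and Y each carry an aromatic ring on the side chain.
Matching residues: F2, Y4, Y7, W9, F10, Y12, W14, F21, Y24.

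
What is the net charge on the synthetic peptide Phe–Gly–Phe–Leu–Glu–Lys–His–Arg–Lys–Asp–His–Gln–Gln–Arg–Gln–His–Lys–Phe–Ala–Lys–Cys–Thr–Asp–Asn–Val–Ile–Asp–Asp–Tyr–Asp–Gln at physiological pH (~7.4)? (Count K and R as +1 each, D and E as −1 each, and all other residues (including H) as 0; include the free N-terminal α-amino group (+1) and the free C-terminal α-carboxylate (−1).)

0

Positive (K, R): Lys6, Arg8, Lys9, Arg14, Lys17, Lys20 → +6.
Negative (D, E): Glu5, Asp10, Asp23, Asp27, Asp28, Asp30 → −6.
The N-terminus (+1) and C-terminus (−1) cancel.
Net charge = (+6) + (−6) = 0.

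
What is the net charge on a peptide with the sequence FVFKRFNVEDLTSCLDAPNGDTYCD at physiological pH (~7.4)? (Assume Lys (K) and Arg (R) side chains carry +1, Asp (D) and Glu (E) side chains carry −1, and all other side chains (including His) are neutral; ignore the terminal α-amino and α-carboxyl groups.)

-3

Positive (K, R): K4, R5 → +2.
Negative (D, E): E9, D10, D16, D21, D25 → −5.
Net charge = (+2) + (−5) = −3.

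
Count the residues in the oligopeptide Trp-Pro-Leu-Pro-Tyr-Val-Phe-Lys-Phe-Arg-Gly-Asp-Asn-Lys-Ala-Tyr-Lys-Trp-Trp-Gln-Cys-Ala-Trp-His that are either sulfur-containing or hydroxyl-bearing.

3

Sulfur-containing: C, M. Hydroxyl-bearing: S, T, Y.
Sulfur-containing residues here: Cys21 (1).
Hydroxyl-bearing residues here: Tyr5, Tyr16 (2).
The two groups share no amino acid, so total = 1 + 2 = 3.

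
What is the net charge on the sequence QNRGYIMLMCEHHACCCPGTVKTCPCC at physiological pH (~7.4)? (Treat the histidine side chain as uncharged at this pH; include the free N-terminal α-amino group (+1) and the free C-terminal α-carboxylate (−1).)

+1

At pH ~7.4 the Lys and Arg side chains are protonated (+1), the Asp and Glu side chains are deprotonated (−1), and with His taken as neutral all other side chains carry no charge.
Positive (K, R): R3, K22 → +2.
Negative (D, E): E11 → −1.
The N-terminus (+1) and C-terminus (−1) cancel.
Net charge = (+2) + (−1) = +1.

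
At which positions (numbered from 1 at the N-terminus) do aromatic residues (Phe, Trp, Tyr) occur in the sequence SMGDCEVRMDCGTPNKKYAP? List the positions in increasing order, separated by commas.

Matching residues: Y18.

18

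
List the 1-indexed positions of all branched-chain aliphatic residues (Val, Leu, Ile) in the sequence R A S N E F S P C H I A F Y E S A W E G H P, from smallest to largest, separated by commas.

11

Matching residues: I11.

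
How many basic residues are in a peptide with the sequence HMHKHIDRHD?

The basic amino acids are Lys (K), Arg (R), and His (H).
Matching residues: H1, H3, K4, H5, R8, H9.

6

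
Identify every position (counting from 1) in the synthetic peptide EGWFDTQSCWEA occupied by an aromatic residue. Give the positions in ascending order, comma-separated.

Phenylalanine (F), tryptophan (W), and tyrosine (Y) have aromatic ring side chains.
Matching residues: W3, F4, W10.

3, 4, 10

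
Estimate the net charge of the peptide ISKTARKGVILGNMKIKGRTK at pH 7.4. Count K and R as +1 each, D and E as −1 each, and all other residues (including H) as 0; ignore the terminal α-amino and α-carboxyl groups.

+7

Positive (K, R): K3, R6, K7, K15, K17, R19, K21 → +7.
Negative (D, E): none → −0.
Net charge = (+7) + (−0) = +7.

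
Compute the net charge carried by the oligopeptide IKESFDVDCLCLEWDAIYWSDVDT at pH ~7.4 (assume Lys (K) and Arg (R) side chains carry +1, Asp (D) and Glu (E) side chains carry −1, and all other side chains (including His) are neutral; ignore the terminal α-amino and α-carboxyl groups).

Positive (K, R): K2 → +1.
Negative (D, E): E3, D6, D8, E13, D15, D21, D23 → −7.
Net charge = (+1) + (−7) = −6.

-6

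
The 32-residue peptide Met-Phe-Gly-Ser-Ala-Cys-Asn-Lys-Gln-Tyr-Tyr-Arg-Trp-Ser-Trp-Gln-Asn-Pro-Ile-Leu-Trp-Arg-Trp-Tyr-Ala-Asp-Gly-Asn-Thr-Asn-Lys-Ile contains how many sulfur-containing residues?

Only Cys (C) and Met (M) have a sulfur atom in the side chain.
Matching residues: Met1, Cys6.

2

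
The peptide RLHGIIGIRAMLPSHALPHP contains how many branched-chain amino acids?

V, L, and I make up the branched-chain aliphatic group.
Matching residues: L2, I5, I6, I8, L12, L17.

6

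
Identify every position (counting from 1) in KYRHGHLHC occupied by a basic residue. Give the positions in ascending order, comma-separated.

Matching residues: K1, R3, H4, H6, H8.

1, 3, 4, 6, 8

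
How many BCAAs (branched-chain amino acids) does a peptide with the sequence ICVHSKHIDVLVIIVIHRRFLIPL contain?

Valine (V), leucine (L), and isoleucine (I) are the branched-chain amino acids.
Matching residues: I1, V3, I8, V10, L11, V12, I13, I14, V15, I16, L21, I22, L24.

13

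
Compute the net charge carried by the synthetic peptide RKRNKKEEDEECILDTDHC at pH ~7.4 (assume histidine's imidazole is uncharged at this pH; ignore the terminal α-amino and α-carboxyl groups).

The side chains ionized at physiological pH are Lys/Arg (+1) and Asp/Glu (−1); with His treated as neutral, nothing else contributes.
Positive (K, R): R1, K2, R3, K5, K6 → +5.
Negative (D, E): E7, E8, D9, E10, E11, D15, D17 → −7.
Net charge = (+5) + (−7) = −2.

-2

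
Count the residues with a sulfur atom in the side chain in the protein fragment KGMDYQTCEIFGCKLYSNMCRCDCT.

7

Cysteine (C, thiol) and methionine (M, thioether) are the two sulfur-containing amino acids.
Matching residues: M3, C8, C13, M19, C20, C22, C24.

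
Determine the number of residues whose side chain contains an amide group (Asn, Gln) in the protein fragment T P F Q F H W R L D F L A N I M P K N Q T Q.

Matching residues: Q4, N14, N19, Q20, Q22.

5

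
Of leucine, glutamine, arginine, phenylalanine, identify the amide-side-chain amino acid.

glutamine

Asparagine (N) and glutamine (Q) have uncharged amide side chains.
Of the listed options, only glutamine belongs to this group.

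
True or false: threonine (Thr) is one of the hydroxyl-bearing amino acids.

True

S, T, and Y are the three residues with a side-chain hydroxyl.
Threonine is in this group.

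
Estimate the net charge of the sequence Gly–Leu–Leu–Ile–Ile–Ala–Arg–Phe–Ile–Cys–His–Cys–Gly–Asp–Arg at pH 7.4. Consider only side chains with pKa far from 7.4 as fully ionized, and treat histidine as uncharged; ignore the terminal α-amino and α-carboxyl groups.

+1

The side chains ionized at physiological pH are Lys/Arg (+1) and Asp/Glu (−1); with His treated as neutral, nothing else contributes.
Positive (K, R): Arg7, Arg15 → +2.
Negative (D, E): Asp14 → −1.
Net charge = (+2) + (−1) = +1.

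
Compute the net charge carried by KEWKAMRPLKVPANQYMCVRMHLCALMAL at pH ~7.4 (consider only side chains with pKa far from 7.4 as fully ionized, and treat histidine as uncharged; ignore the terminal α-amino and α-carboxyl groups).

+4

At pH ~7.4 the Lys and Arg side chains are protonated (+1), the Asp and Glu side chains are deprotonated (−1), and with His taken as neutral all other side chains carry no charge.
Positive (K, R): K1, K4, R7, K10, R20 → +5.
Negative (D, E): E2 → −1.
Net charge = (+5) + (−1) = +4.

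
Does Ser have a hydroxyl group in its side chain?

The –OH-bearing residues are Ser, Thr (aliphatic alcohols), and Tyr (phenol).
Serine is in this group.

Yes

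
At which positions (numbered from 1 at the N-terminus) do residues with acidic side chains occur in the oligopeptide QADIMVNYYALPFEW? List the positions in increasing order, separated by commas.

3, 14

Only D (aspartate) and E (glutamate) carry a side-chain carboxylic acid.
Matching residues: D3, E14.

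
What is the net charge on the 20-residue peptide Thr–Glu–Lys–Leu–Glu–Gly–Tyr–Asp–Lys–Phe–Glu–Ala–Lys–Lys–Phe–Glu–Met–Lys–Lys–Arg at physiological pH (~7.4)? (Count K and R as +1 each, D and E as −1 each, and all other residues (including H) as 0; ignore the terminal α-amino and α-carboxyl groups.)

Positive (K, R): Lys3, Lys9, Lys13, Lys14, Lys18, Lys19, Arg20 → +7.
Negative (D, E): Glu2, Glu5, Asp8, Glu11, Glu16 → −5.
Net charge = (+7) + (−5) = +2.

+2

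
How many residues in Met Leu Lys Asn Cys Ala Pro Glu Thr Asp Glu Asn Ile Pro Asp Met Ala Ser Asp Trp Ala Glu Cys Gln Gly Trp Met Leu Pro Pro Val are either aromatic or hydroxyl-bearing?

Aromatic: F, W, Y. Hydroxyl-bearing: S, T, Y.
Aromatic residues here: Trp20, Trp26 (2).
Hydroxyl-bearing residues here: Thr9, Ser18 (2).
(Y belongs to both groups, but none appear in this sequence.) Total = 2 + 2 = 4.

4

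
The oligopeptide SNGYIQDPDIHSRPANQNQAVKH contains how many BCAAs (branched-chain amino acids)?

The BCAAs are Val, Leu, and Ile — aliphatic side chains with a branch point.
Matching residues: I5, I10, V21.

3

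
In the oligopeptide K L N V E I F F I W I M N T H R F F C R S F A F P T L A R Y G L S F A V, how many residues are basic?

The basic amino acids are Lys (K), Arg (R), and His (H).
Matching residues: K1, H15, R16, R20, R29.

5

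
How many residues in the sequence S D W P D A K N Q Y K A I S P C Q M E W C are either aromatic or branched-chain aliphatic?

Aromatic: F, W, Y. Branched-chain aliphatic: I, L, V.
Aromatic residues here: W3, Y10, W20 (3).
Branched-chain aliphatic residues here: I13 (1).
The two groups share no amino acid, so total = 3 + 1 = 4.

4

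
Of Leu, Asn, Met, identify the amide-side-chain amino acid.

Asn

Asparagine (N) and glutamine (Q) have uncharged amide side chains.
Of the listed options, only Asn belongs to this group.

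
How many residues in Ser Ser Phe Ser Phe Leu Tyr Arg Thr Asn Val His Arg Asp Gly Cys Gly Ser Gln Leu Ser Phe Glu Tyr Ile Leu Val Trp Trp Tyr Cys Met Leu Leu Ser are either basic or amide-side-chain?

5

Basic: H, K, R. Amide-side-chain: N, Q.
Basic residues here: Arg8, His12, Arg13 (3).
Amide-side-chain residues here: Asn10, Gln19 (2).
The two groups share no amino acid, so total = 3 + 2 = 5.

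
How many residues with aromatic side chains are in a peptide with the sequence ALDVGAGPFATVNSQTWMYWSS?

4

F, W, and Y each carry an aromatic ring on the side chain.
Matching residues: F9, W17, Y19, W20.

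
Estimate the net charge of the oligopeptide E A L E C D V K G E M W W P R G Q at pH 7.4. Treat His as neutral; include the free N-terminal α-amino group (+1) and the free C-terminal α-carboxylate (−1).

Near pH 7.4, K and R contribute +1 each, D and E contribute −1 each, and every other side chain (His included, as stated) is uncharged.
Positive (K, R): K8, R15 → +2.
Negative (D, E): E1, E4, D6, E10 → −4.
The N-terminus (+1) and C-terminus (−1) cancel.
Net charge = (+2) + (−4) = −2.

-2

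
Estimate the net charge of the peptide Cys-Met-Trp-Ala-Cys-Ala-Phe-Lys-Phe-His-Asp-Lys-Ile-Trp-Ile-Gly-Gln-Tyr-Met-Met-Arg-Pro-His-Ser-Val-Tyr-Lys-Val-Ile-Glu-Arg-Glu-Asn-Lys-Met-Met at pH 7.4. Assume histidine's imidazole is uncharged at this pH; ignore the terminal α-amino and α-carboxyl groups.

+3

Near pH 7.4, K and R contribute +1 each, D and E contribute −1 each, and every other side chain (His included, as stated) is uncharged.
Positive (K, R): Lys8, Lys12, Arg21, Lys27, Arg31, Lys34 → +6.
Negative (D, E): Asp11, Glu30, Glu32 → −3.
Net charge = (+6) + (−3) = +3.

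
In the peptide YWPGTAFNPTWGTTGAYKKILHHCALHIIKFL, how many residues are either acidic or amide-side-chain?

Acidic: D, E. Amide-side-chain: N, Q.
Acidic residues here: none (0).
Amide-side-chain residues here: N8 (1).
The two groups share no amino acid, so total = 0 + 1 = 1.

1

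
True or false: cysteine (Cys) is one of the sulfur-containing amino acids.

Only Cys (C) and Met (M) have a sulfur atom in the side chain.
Cysteine is in this group.

True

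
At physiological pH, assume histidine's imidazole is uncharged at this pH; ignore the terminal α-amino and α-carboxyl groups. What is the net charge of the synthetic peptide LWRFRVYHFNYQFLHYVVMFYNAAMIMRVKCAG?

Near pH 7.4, K and R contribute +1 each, D and E contribute −1 each, and every other side chain (His included, as stated) is uncharged.
Positive (K, R): R3, R5, R28, K30 → +4.
Negative (D, E): none → −0.
Net charge = (+4) + (−0) = +4.

+4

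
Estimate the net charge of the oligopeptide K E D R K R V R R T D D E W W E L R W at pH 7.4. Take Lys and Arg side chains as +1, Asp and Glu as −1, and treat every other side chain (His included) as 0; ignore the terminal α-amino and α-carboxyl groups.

Positive (K, R): K1, R4, K5, R6, R8, R9, R18 → +7.
Negative (D, E): E2, D3, D11, D12, E13, E16 → −6.
Net charge = (+7) + (−6) = +1.

+1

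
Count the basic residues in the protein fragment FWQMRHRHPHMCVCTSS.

5

The basic amino acids are Lys (K), Arg (R), and His (H).
Matching residues: R5, H6, R7, H8, H10.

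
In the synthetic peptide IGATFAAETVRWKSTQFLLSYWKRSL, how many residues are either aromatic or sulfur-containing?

5

Aromatic: F, W, Y. Sulfur-containing: C, M.
Aromatic residues here: F5, W12, F17, Y21, W22 (5).
Sulfur-containing residues here: none (0).
The two groups share no amino acid, so total = 5 + 0 = 5.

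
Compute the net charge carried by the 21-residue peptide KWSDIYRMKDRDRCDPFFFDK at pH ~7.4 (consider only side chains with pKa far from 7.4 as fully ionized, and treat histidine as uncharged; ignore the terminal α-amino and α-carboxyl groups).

At pH ~7.4 the Lys and Arg side chains are protonated (+1), the Asp and Glu side chains are deprotonated (−1), and with His taken as neutral all other side chains carry no charge.
Positive (K, R): K1, R7, K9, R11, R13, K21 → +6.
Negative (D, E): D4, D10, D12, D15, D20 → −5.
Net charge = (+6) + (−5) = +1.

+1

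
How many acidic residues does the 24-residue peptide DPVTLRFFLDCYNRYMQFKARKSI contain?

Only D (aspartate) and E (glutamate) carry a side-chain carboxylic acid.
Matching residues: D1, D10.

2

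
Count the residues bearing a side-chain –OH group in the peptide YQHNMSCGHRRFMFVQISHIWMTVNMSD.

Serine (S), threonine (T), and tyrosine (Y) each carry a hydroxyl group on the side chain.
Matching residues: Y1, S6, S18, T23, S27.

5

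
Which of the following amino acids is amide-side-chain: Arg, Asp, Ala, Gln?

Gln

Only N (asparagine) and Q (glutamine) carry a side-chain carboxamide.
Of the listed options, only Gln belongs to this group.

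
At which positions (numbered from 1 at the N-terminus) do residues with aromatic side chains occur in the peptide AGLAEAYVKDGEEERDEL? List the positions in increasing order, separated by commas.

F, W, and Y each carry an aromatic ring on the side chain.
Matching residues: Y7.

7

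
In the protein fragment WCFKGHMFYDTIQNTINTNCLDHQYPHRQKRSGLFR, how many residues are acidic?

Only D (aspartate) and E (glutamate) carry a side-chain carboxylic acid.
Matching residues: D10, D22.

2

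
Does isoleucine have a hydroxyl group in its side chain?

No

The –OH-bearing residues are Ser, Thr (aliphatic alcohols), and Tyr (phenol).
Isoleucine is not in this group.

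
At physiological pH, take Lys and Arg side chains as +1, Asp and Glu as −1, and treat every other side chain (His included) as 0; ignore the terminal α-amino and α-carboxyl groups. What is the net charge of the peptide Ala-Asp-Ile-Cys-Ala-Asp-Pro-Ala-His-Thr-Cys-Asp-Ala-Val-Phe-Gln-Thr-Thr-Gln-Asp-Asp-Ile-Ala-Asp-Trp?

-6

Positive (K, R): none → +0.
Negative (D, E): Asp2, Asp6, Asp12, Asp20, Asp21, Asp24 → −6.
Net charge = (+0) + (−6) = −6.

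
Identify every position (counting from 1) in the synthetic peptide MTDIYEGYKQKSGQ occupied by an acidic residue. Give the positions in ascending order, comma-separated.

3, 6

Aspartate (D) and glutamate (E) have carboxylic-acid side chains and are the acidic amino acids.
Matching residues: D3, E6.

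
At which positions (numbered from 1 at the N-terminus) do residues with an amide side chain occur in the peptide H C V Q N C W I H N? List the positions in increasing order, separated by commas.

4, 5, 10

The amide-side-chain residues are Asn (N) and Gln (Q).
Matching residues: Q4, N5, N10.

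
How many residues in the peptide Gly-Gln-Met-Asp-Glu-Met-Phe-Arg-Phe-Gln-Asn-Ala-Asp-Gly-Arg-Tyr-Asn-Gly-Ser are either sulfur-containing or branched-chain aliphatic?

2

Sulfur-containing: C, M. Branched-chain aliphatic: I, L, V.
Sulfur-containing residues here: Met3, Met6 (2).
Branched-chain aliphatic residues here: none (0).
The two groups share no amino acid, so total = 2 + 0 = 2.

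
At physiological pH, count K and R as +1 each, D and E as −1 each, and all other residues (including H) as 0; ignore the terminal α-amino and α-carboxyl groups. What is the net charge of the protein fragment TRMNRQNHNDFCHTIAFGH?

+1

Positive (K, R): R2, R5 → +2.
Negative (D, E): D10 → −1.
Net charge = (+2) + (−1) = +1.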